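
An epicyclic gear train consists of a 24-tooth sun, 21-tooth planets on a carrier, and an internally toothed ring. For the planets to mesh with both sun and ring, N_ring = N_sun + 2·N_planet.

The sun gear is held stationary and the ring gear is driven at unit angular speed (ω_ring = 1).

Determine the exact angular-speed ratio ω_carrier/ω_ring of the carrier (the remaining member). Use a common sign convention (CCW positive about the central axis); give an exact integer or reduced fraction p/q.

N_ring = 24 + 2·21 = 66
24(ω_s−ω_c) = −66(ω_r−ω_c),  ω_s=0, ω_r=1
24(0−ω_c) = −66(1−ω_c)  ⇒  90ω_c = 66  ⇒  ω_c = 11/15
ω_c/ω_r = 11/15

11/15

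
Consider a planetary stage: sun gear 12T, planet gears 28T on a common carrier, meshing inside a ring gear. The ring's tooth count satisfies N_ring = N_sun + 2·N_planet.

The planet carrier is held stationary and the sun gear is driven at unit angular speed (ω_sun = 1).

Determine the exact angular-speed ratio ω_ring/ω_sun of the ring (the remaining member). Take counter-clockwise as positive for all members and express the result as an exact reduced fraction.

N_ring = 12 + 2·28 = 68
12(ω_s−ω_c) = −68(ω_r−ω_c),  ω_c=0, ω_s=1
ω_r = 0 − (12/68)(1−0) = -3/17
ω_r/ω_s = -3/17

-3/17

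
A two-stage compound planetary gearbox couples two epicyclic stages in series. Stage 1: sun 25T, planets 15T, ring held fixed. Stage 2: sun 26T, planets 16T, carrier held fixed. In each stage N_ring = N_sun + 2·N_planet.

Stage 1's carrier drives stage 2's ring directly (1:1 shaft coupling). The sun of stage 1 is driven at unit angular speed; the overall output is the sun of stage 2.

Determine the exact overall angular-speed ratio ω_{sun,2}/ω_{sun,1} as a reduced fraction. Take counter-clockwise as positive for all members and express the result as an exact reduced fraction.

-145/208

Stage 1: N_ring = 25 + 2·15 = 55
Stage 1: 25(ω_s−ω_c) = −55(ω_r−ω_c),  ω_r=0, ω_s=1
Stage 1: 25(1−ω_c) = −55(0−ω_c)  ⇒  80ω_c = 25  ⇒  ω_c = 5/16
  ⇒ ω_c¹/ω_s¹ = 5/16
Stage 2: N_ring = 26 + 2·16 = 58
Stage 2: 26(ω_s−ω_c) = −58(ω_r−ω_c),  ω_c=0, ω_r=1
Stage 2: ω_s = 0 − (58/26)(1−0) = -29/13
  ⇒ ω_s²/ω_r² = -29/13
Coupling ω_r² = ω_c¹ ⇒ overall = 5/16 × -29/13 = -145/208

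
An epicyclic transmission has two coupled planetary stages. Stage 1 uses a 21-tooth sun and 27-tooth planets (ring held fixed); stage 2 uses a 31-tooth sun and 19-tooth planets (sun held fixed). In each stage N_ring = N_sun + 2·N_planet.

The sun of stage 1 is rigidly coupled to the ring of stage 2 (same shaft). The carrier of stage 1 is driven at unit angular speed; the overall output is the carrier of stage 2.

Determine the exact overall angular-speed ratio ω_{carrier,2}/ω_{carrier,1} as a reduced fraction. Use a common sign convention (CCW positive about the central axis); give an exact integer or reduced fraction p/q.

Stage 1: N_ring = 21 + 2·27 = 75
Stage 1: 21(ω_s−ω_c) = −75(ω_r−ω_c),  ω_r=0, ω_c=1
Stage 1: ω_s = 1 − (75/21)(0−1) = 32/7
  ⇒ ω_s¹/ω_c¹ = 32/7
Stage 2: N_ring = 31 + 2·19 = 69
Stage 2: 31(ω_s−ω_c) = −69(ω_r−ω_c),  ω_s=0, ω_r=1
Stage 2: 31(0−ω_c) = −69(1−ω_c)  ⇒  100ω_c = 69  ⇒  ω_c = 69/100
  ⇒ ω_c²/ω_r² = 69/100
Coupling ω_r² = ω_s¹ ⇒ overall = 32/7 × 69/100 = 552/175

552/175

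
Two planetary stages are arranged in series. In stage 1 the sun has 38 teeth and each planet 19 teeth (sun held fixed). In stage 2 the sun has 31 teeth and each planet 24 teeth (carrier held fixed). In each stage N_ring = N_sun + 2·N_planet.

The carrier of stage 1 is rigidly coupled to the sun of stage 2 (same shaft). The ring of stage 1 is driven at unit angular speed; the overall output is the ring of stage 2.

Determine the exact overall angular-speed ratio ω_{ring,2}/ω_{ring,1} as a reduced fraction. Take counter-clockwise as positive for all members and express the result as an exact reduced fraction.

Stage 1: N_ring = 38 + 2·19 = 76
Stage 1: 38(ω_s−ω_c) = −76(ω_r−ω_c),  ω_s=0, ω_r=1
Stage 1: 38(0−ω_c) = −76(1−ω_c)  ⇒  114ω_c = 76  ⇒  ω_c = 2/3
  ⇒ ω_c¹/ω_r¹ = 2/3
Stage 2: N_ring = 31 + 2·24 = 79
Stage 2: 31(ω_s−ω_c) = −79(ω_r−ω_c),  ω_c=0, ω_s=1
Stage 2: ω_r = 0 − (31/79)(1−0) = -31/79
  ⇒ ω_r²/ω_s² = -31/79
Coupling ω_s² = ω_c¹ ⇒ overall = 2/3 × -31/79 = -62/237

-62/237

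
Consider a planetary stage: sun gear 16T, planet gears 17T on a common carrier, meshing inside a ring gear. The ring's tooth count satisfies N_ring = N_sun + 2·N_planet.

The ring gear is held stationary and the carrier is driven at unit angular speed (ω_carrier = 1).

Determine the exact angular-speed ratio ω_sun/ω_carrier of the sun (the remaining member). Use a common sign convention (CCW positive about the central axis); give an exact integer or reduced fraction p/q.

N_ring = 16 + 2·17 = 50
16(ω_s−ω_c) = −50(ω_r−ω_c),  ω_r=0, ω_c=1
ω_s = 1 − (50/16)(0−1) = 33/8
ω_s/ω_c = 33/8

33/8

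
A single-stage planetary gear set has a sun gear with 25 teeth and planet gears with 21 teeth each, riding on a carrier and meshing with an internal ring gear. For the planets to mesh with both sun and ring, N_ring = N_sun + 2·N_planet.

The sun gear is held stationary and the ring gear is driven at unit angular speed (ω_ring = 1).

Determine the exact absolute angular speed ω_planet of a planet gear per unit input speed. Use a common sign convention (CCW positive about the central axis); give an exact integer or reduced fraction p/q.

67/42

N_ring = 25 + 2·21 = 67
25(ω_s−ω_c) = −67(ω_r−ω_c),  ω_s=0, ω_r=1
25(0−ω_c) = −67(1−ω_c)  ⇒  92ω_c = 67  ⇒  ω_c = 67/92
sun–planet: 25·(0−67/92) = −21·(ω_p−ω_c)  ⇒  ω_p−ω_c = −(25/21)·(-67/92) = 1675/1932
ω_p = 67/92 + 1675/1932 = 67/42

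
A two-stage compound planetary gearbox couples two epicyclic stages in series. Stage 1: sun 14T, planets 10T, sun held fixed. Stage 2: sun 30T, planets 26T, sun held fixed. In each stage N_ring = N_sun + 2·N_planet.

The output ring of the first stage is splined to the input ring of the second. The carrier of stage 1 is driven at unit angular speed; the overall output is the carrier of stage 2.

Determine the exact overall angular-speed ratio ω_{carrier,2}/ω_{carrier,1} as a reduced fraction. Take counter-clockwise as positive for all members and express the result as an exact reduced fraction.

123/119

Stage 1: N_ring = 14 + 2·10 = 34
Stage 1: 14(ω_s−ω_c) = −34(ω_r−ω_c),  ω_s=0, ω_c=1
Stage 1: ω_r = 1 − (14/34)(0−1) = 24/17
  ⇒ ω_r¹/ω_c¹ = 24/17
Stage 2: N_ring = 30 + 2·26 = 82
Stage 2: 30(ω_s−ω_c) = −82(ω_r−ω_c),  ω_s=0, ω_r=1
Stage 2: 30(0−ω_c) = −82(1−ω_c)  ⇒  112ω_c = 82  ⇒  ω_c = 41/56
  ⇒ ω_c²/ω_r² = 41/56
Coupling ω_r² = ω_r¹ ⇒ overall = 24/17 × 41/56 = 123/119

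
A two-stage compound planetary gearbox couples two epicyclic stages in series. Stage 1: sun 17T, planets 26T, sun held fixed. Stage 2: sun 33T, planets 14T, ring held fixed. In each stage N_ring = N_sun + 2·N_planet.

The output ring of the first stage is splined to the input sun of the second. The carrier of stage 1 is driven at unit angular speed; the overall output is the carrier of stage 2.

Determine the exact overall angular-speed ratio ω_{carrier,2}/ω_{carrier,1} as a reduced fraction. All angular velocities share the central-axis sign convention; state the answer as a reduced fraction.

Stage 1: N_ring = 17 + 2·26 = 69
Stage 1: 17(ω_s−ω_c) = −69(ω_r−ω_c),  ω_s=0, ω_c=1
Stage 1: ω_r = 1 − (17/69)(0−1) = 86/69
  ⇒ ω_r¹/ω_c¹ = 86/69
Stage 2: N_ring = 33 + 2·14 = 61
Stage 2: 33(ω_s−ω_c) = −61(ω_r−ω_c),  ω_r=0, ω_s=1
Stage 2: 33(1−ω_c) = −61(0−ω_c)  ⇒  94ω_c = 33  ⇒  ω_c = 33/94
  ⇒ ω_c²/ω_s² = 33/94
Coupling ω_s² = ω_r¹ ⇒ overall = 86/69 × 33/94 = 473/1081

473/1081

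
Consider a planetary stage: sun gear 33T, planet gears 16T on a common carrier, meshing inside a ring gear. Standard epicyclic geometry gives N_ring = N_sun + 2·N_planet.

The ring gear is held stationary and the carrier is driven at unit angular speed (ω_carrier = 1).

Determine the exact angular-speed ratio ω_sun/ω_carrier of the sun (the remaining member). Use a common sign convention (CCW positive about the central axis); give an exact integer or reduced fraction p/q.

N_ring = 33 + 2·16 = 65
33(ω_s−ω_c) = −65(ω_r−ω_c),  ω_r=0, ω_c=1
ω_s = 1 − (65/33)(0−1) = 98/33
ω_s/ω_c = 98/33

98/33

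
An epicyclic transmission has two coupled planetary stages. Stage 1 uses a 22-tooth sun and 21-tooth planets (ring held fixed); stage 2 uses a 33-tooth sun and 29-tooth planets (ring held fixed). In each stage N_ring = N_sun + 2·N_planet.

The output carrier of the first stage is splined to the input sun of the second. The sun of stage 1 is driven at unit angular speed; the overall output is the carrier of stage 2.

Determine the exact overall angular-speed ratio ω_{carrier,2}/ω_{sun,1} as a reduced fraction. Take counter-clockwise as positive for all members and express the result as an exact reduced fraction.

Stage 1: N_ring = 22 + 2·21 = 64
Stage 1: 22(ω_s−ω_c) = −64(ω_r−ω_c),  ω_r=0, ω_s=1
Stage 1: 22(1−ω_c) = −64(0−ω_c)  ⇒  86ω_c = 22  ⇒  ω_c = 11/43
  ⇒ ω_c¹/ω_s¹ = 11/43
Stage 2: N_ring = 33 + 2·29 = 91
Stage 2: 33(ω_s−ω_c) = −91(ω_r−ω_c),  ω_r=0, ω_s=1
Stage 2: 33(1−ω_c) = −91(0−ω_c)  ⇒  124ω_c = 33  ⇒  ω_c = 33/124
  ⇒ ω_c²/ω_s² = 33/124
Coupling ω_s² = ω_c¹ ⇒ overall = 11/43 × 33/124 = 363/5332

363/5332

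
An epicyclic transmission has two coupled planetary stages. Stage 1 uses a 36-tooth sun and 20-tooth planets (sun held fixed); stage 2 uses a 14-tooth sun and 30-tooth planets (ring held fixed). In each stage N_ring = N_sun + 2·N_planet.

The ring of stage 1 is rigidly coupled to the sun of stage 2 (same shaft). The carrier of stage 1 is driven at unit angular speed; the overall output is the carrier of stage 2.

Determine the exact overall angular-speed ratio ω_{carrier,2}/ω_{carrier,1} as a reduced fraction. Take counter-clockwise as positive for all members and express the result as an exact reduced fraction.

49/209

Stage 1: N_ring = 36 + 2·20 = 76
Stage 1: 36(ω_s−ω_c) = −76(ω_r−ω_c),  ω_s=0, ω_c=1
Stage 1: ω_r = 1 − (36/76)(0−1) = 28/19
  ⇒ ω_r¹/ω_c¹ = 28/19
Stage 2: N_ring = 14 + 2·30 = 74
Stage 2: 14(ω_s−ω_c) = −74(ω_r−ω_c),  ω_r=0, ω_s=1
Stage 2: 14(1−ω_c) = −74(0−ω_c)  ⇒  88ω_c = 14  ⇒  ω_c = 7/44
  ⇒ ω_c²/ω_s² = 7/44
Coupling ω_s² = ω_r¹ ⇒ overall = 28/19 × 7/44 = 49/209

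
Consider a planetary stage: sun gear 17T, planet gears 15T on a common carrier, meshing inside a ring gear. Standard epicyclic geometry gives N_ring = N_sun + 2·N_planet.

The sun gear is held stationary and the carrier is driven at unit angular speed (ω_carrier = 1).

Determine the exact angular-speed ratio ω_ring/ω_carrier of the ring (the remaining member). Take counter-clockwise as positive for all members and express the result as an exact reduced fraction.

N_ring = 17 + 2·15 = 47
17(ω_s−ω_c) = −47(ω_r−ω_c),  ω_s=0, ω_c=1
ω_r = 1 − (17/47)(0−1) = 64/47
ω_r/ω_c = 64/47

64/47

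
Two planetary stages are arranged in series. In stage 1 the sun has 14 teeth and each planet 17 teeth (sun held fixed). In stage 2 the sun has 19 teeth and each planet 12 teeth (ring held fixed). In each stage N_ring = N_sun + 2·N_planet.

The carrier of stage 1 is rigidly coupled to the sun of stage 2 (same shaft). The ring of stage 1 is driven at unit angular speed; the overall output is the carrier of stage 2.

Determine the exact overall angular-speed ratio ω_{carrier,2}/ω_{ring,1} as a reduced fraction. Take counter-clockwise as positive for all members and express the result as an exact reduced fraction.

Stage 1: N_ring = 14 + 2·17 = 48
Stage 1: 14(ω_s−ω_c) = −48(ω_r−ω_c),  ω_s=0, ω_r=1
Stage 1: 14(0−ω_c) = −48(1−ω_c)  ⇒  62ω_c = 48  ⇒  ω_c = 24/31
  ⇒ ω_c¹/ω_r¹ = 24/31
Stage 2: N_ring = 19 + 2·12 = 43
Stage 2: 19(ω_s−ω_c) = −43(ω_r−ω_c),  ω_r=0, ω_s=1
Stage 2: 19(1−ω_c) = −43(0−ω_c)  ⇒  62ω_c = 19  ⇒  ω_c = 19/62
  ⇒ ω_c²/ω_s² = 19/62
Coupling ω_s² = ω_c¹ ⇒ overall = 24/31 × 19/62 = 228/961

228/961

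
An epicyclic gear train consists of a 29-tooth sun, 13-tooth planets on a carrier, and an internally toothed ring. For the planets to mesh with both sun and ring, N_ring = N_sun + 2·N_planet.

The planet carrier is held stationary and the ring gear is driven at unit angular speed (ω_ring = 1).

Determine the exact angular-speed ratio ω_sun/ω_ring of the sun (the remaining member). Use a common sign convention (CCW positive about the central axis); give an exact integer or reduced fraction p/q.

-55/29

N_ring = 29 + 2·13 = 55
29(ω_s−ω_c) = −55(ω_r−ω_c),  ω_c=0, ω_r=1
ω_s = 0 − (55/29)(1−0) = -55/29
ω_s/ω_r = -55/29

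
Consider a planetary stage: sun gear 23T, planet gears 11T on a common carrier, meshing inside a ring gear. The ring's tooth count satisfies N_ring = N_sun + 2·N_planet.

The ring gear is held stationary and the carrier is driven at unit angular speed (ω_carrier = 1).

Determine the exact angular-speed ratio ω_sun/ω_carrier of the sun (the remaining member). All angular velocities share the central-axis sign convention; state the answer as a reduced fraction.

68/23

N_ring = 23 + 2·11 = 45
23(ω_s−ω_c) = −45(ω_r−ω_c),  ω_r=0, ω_c=1
ω_s = 1 − (45/23)(0−1) = 68/23
ω_s/ω_c = 68/23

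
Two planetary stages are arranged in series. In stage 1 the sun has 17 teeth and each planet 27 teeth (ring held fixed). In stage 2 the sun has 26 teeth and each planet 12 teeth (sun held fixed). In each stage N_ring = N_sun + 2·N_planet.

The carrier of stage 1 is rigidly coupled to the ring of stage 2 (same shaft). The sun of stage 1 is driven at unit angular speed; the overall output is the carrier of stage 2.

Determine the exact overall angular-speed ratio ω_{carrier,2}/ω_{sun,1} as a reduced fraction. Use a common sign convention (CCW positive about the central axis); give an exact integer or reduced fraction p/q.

Stage 1: N_ring = 17 + 2·27 = 71
Stage 1: 17(ω_s−ω_c) = −71(ω_r−ω_c),  ω_r=0, ω_s=1
Stage 1: 17(1−ω_c) = −71(0−ω_c)  ⇒  88ω_c = 17  ⇒  ω_c = 17/88
  ⇒ ω_c¹/ω_s¹ = 17/88
Stage 2: N_ring = 26 + 2·12 = 50
Stage 2: 26(ω_s−ω_c) = −50(ω_r−ω_c),  ω_s=0, ω_r=1
Stage 2: 26(0−ω_c) = −50(1−ω_c)  ⇒  76ω_c = 50  ⇒  ω_c = 25/38
  ⇒ ω_c²/ω_r² = 25/38
Coupling ω_r² = ω_c¹ ⇒ overall = 17/88 × 25/38 = 425/3344

425/3344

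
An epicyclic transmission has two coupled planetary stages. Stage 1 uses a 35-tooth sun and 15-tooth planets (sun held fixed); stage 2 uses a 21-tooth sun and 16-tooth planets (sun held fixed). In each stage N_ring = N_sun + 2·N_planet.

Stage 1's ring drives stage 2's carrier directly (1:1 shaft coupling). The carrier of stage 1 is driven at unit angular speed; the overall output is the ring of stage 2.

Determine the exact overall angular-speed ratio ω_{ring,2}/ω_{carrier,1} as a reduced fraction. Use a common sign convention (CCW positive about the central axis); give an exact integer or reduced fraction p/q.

Stage 1: N_ring = 35 + 2·15 = 65
Stage 1: 35(ω_s−ω_c) = −65(ω_r−ω_c),  ω_s=0, ω_c=1
Stage 1: ω_r = 1 − (35/65)(0−1) = 20/13
  ⇒ ω_r¹/ω_c¹ = 20/13
Stage 2: N_ring = 21 + 2·16 = 53
Stage 2: 21(ω_s−ω_c) = −53(ω_r−ω_c),  ω_s=0, ω_c=1
Stage 2: ω_r = 1 − (21/53)(0−1) = 74/53
  ⇒ ω_r²/ω_c² = 74/53
Coupling ω_c² = ω_r¹ ⇒ overall = 20/13 × 74/53 = 1480/689

1480/689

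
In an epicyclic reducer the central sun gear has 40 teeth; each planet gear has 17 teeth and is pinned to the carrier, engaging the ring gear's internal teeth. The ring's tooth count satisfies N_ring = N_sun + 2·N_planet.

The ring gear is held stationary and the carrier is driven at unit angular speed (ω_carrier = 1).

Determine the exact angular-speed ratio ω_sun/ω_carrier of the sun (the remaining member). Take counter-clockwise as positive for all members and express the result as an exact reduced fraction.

57/20

N_ring = 40 + 2·17 = 74
40(ω_s−ω_c) = −74(ω_r−ω_c),  ω_r=0, ω_c=1
ω_s = 1 − (74/40)(0−1) = 57/20
ω_s/ω_c = 57/20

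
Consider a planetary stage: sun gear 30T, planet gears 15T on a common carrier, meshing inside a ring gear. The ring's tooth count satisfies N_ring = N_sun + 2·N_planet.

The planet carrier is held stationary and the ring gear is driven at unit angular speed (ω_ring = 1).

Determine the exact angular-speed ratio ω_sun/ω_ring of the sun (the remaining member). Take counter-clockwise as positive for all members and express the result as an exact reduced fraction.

N_ring = 30 + 2·15 = 60
30(ω_s−ω_c) = −60(ω_r−ω_c),  ω_c=0, ω_r=1
ω_s = 0 − (60/30)(1−0) = -2
ω_s/ω_r = -2

-2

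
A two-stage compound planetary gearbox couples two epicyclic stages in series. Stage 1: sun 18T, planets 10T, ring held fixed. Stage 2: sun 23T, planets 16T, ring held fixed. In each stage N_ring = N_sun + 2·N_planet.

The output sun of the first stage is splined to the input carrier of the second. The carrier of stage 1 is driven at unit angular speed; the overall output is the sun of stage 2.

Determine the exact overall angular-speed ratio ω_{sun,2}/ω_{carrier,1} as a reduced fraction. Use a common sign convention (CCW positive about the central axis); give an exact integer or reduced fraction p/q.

Stage 1: N_ring = 18 + 2·10 = 38
Stage 1: 18(ω_s−ω_c) = −38(ω_r−ω_c),  ω_r=0, ω_c=1
Stage 1: ω_s = 1 − (38/18)(0−1) = 28/9
  ⇒ ω_s¹/ω_c¹ = 28/9
Stage 2: N_ring = 23 + 2·16 = 55
Stage 2: 23(ω_s−ω_c) = −55(ω_r−ω_c),  ω_r=0, ω_c=1
Stage 2: ω_s = 1 − (55/23)(0−1) = 78/23
  ⇒ ω_s²/ω_c² = 78/23
Coupling ω_c² = ω_s¹ ⇒ overall = 28/9 × 78/23 = 728/69

728/69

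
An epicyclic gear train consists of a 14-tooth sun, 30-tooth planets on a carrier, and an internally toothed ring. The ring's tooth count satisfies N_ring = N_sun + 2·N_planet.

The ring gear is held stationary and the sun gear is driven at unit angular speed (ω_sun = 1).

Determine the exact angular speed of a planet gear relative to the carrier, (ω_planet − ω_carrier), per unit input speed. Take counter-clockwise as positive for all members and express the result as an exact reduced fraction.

-259/660

N_ring = 14 + 2·30 = 74
14(ω_s−ω_c) = −74(ω_r−ω_c),  ω_r=0, ω_s=1
14(1−ω_c) = −74(0−ω_c)  ⇒  88ω_c = 14  ⇒  ω_c = 7/44
sun–planet: 14·(1−7/44) = −30·(ω_p−ω_c)  ⇒  ω_p−ω_c = −(14/30)·(37/44) = -259/660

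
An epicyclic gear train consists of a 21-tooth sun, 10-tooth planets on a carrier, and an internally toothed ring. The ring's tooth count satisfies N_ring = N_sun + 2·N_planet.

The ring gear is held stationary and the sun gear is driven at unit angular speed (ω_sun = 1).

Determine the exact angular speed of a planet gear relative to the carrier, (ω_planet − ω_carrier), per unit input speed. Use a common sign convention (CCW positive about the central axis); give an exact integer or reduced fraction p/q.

-861/620

N_ring = 21 + 2·10 = 41
21(ω_s−ω_c) = −41(ω_r−ω_c),  ω_r=0, ω_s=1
21(1−ω_c) = −41(0−ω_c)  ⇒  62ω_c = 21  ⇒  ω_c = 21/62
sun–planet: 21·(1−21/62) = −10·(ω_p−ω_c)  ⇒  ω_p−ω_c = −(21/10)·(41/62) = -861/620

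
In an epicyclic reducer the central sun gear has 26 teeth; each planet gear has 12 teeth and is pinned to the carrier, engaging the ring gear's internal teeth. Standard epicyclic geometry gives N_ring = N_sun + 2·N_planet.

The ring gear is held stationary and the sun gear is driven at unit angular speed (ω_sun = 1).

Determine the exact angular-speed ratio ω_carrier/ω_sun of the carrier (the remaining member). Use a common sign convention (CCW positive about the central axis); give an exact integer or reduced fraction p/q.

13/38

N_ring = 26 + 2·12 = 50
26(ω_s−ω_c) = −50(ω_r−ω_c),  ω_r=0, ω_s=1
26(1−ω_c) = −50(0−ω_c)  ⇒  76ω_c = 26  ⇒  ω_c = 13/38
ω_c/ω_s = 13/38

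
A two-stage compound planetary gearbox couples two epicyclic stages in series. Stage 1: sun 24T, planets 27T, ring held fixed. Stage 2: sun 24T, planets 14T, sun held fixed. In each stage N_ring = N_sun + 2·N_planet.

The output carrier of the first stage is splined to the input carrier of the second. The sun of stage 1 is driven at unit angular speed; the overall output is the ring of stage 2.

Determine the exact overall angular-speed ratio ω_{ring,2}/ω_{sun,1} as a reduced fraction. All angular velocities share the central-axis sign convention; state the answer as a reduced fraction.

76/221

Stage 1: N_ring = 24 + 2·27 = 78
Stage 1: 24(ω_s−ω_c) = −78(ω_r−ω_c),  ω_r=0, ω_s=1
Stage 1: 24(1−ω_c) = −78(0−ω_c)  ⇒  102ω_c = 24  ⇒  ω_c = 4/17
  ⇒ ω_c¹/ω_s¹ = 4/17
Stage 2: N_ring = 24 + 2·14 = 52
Stage 2: 24(ω_s−ω_c) = −52(ω_r−ω_c),  ω_s=0, ω_c=1
Stage 2: ω_r = 1 − (24/52)(0−1) = 19/13
  ⇒ ω_r²/ω_c² = 19/13
Coupling ω_c² = ω_c¹ ⇒ overall = 4/17 × 19/13 = 76/221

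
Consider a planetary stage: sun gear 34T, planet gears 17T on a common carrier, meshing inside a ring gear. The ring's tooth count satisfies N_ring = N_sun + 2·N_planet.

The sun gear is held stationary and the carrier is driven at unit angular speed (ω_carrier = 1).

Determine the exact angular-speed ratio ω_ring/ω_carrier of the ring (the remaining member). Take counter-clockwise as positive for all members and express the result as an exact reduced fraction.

N_ring = 34 + 2·17 = 68
34(ω_s−ω_c) = −68(ω_r−ω_c),  ω_s=0, ω_c=1
ω_r = 1 − (34/68)(0−1) = 3/2
ω_r/ω_c = 3/2

3/2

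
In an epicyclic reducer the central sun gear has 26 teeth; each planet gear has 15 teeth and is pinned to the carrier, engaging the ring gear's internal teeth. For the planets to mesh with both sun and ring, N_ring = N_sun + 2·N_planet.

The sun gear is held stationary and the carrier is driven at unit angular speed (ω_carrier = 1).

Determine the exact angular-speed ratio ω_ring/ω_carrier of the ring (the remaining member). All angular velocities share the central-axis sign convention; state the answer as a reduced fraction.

41/28

N_ring = 26 + 2·15 = 56
26(ω_s−ω_c) = −56(ω_r−ω_c),  ω_s=0, ω_c=1
ω_r = 1 − (26/56)(0−1) = 41/28
ω_r/ω_c = 41/28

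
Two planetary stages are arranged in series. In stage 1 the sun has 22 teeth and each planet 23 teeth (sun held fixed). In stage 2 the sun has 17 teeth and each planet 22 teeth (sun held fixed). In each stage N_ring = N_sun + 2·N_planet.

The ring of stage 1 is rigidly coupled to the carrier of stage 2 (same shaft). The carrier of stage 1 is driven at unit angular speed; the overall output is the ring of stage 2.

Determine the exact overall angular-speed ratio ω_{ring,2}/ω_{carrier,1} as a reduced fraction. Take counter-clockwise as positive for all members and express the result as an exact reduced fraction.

1755/1037

Stage 1: N_ring = 22 + 2·23 = 68
Stage 1: 22(ω_s−ω_c) = −68(ω_r−ω_c),  ω_s=0, ω_c=1
Stage 1: ω_r = 1 − (22/68)(0−1) = 45/34
  ⇒ ω_r¹/ω_c¹ = 45/34
Stage 2: N_ring = 17 + 2·22 = 61
Stage 2: 17(ω_s−ω_c) = −61(ω_r−ω_c),  ω_s=0, ω_c=1
Stage 2: ω_r = 1 − (17/61)(0−1) = 78/61
  ⇒ ω_r²/ω_c² = 78/61
Coupling ω_c² = ω_r¹ ⇒ overall = 45/34 × 78/61 = 1755/1037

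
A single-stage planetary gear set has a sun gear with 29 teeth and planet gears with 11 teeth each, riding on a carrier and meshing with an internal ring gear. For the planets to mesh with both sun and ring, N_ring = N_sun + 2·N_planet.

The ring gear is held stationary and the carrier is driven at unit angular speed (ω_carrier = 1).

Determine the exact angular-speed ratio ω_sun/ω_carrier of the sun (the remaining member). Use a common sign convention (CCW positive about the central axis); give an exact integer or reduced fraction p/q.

80/29

N_ring = 29 + 2·11 = 51
29(ω_s−ω_c) = −51(ω_r−ω_c),  ω_r=0, ω_c=1
ω_s = 1 − (51/29)(0−1) = 80/29
ω_s/ω_c = 80/29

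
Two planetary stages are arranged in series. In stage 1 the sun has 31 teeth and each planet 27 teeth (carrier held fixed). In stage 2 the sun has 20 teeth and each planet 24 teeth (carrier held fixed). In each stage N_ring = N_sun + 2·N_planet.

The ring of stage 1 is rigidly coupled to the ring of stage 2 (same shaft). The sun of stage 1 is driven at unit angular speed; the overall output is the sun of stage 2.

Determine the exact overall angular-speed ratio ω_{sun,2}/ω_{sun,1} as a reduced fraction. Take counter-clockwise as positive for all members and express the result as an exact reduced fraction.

31/25

Stage 1: N_ring = 31 + 2·27 = 85
Stage 1: 31(ω_s−ω_c) = −85(ω_r−ω_c),  ω_c=0, ω_s=1
Stage 1: ω_r = 0 − (31/85)(1−0) = -31/85
  ⇒ ω_r¹/ω_s¹ = -31/85
Stage 2: N_ring = 20 + 2·24 = 68
Stage 2: 20(ω_s−ω_c) = −68(ω_r−ω_c),  ω_c=0, ω_r=1
Stage 2: ω_s = 0 − (68/20)(1−0) = -17/5
  ⇒ ω_s²/ω_r² = -17/5
Coupling ω_r² = ω_r¹ ⇒ overall = -31/85 × -17/5 = 31/25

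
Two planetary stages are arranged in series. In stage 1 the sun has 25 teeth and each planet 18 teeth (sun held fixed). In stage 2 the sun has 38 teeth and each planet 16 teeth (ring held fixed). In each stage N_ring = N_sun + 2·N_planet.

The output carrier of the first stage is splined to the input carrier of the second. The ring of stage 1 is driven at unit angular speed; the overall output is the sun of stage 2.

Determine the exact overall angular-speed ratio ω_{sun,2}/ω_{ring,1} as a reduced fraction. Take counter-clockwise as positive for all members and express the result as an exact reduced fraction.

1647/817

Stage 1: N_ring = 25 + 2·18 = 61
Stage 1: 25(ω_s−ω_c) = −61(ω_r−ω_c),  ω_s=0, ω_r=1
Stage 1: 25(0−ω_c) = −61(1−ω_c)  ⇒  86ω_c = 61  ⇒  ω_c = 61/86
  ⇒ ω_c¹/ω_r¹ = 61/86
Stage 2: N_ring = 38 + 2·16 = 70
Stage 2: 38(ω_s−ω_c) = −70(ω_r−ω_c),  ω_r=0, ω_c=1
Stage 2: ω_s = 1 − (70/38)(0−1) = 54/19
  ⇒ ω_s²/ω_c² = 54/19
Coupling ω_c² = ω_c¹ ⇒ overall = 61/86 × 54/19 = 1647/817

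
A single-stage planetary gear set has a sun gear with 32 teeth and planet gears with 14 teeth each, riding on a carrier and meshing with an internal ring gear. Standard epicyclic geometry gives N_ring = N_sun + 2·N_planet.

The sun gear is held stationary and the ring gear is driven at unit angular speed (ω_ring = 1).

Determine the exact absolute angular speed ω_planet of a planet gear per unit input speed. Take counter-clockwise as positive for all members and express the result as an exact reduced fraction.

N_ring = 32 + 2·14 = 60
32(ω_s−ω_c) = −60(ω_r−ω_c),  ω_s=0, ω_r=1
32(0−ω_c) = −60(1−ω_c)  ⇒  92ω_c = 60  ⇒  ω_c = 15/23
sun–planet: 32·(0−15/23) = −14·(ω_p−ω_c)  ⇒  ω_p−ω_c = −(32/14)·(-15/23) = 240/161
ω_p = 15/23 + 240/161 = 15/7

15/7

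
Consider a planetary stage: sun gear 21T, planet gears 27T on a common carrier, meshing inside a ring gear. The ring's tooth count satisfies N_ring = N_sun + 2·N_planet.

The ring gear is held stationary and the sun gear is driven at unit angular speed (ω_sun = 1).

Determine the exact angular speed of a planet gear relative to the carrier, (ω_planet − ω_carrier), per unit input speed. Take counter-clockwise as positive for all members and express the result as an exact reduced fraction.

-175/288

N_ring = 21 + 2·27 = 75
21(ω_s−ω_c) = −75(ω_r−ω_c),  ω_r=0, ω_s=1
21(1−ω_c) = −75(0−ω_c)  ⇒  96ω_c = 21  ⇒  ω_c = 7/32
sun–planet: 21·(1−7/32) = −27·(ω_p−ω_c)  ⇒  ω_p−ω_c = −(21/27)·(25/32) = -175/288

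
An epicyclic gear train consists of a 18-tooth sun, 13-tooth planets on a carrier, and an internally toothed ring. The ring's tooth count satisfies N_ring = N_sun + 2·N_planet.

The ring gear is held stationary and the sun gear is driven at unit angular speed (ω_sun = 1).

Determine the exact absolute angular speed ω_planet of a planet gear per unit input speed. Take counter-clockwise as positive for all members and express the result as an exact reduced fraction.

-9/13

N_ring = 18 + 2·13 = 44
18(ω_s−ω_c) = −44(ω_r−ω_c),  ω_r=0, ω_s=1
18(1−ω_c) = −44(0−ω_c)  ⇒  62ω_c = 18  ⇒  ω_c = 9/31
sun–planet: 18·(1−9/31) = −13·(ω_p−ω_c)  ⇒  ω_p−ω_c = −(18/13)·(22/31) = -396/403
ω_p = 9/31 − 396/403 = -9/13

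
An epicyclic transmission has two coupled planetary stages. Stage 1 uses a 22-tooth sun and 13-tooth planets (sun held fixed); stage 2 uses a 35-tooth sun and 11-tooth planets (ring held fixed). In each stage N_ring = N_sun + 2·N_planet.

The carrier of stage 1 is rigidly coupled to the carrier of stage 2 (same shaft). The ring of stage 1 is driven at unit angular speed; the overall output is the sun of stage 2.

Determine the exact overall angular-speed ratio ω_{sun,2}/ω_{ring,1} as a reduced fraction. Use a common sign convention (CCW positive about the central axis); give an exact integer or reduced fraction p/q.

Stage 1: N_ring = 22 + 2·13 = 48
Stage 1: 22(ω_s−ω_c) = −48(ω_r−ω_c),  ω_s=0, ω_r=1
Stage 1: 22(0−ω_c) = −48(1−ω_c)  ⇒  70ω_c = 48  ⇒  ω_c = 24/35
  ⇒ ω_c¹/ω_r¹ = 24/35
Stage 2: N_ring = 35 + 2·11 = 57
Stage 2: 35(ω_s−ω_c) = −57(ω_r−ω_c),  ω_r=0, ω_c=1
Stage 2: ω_s = 1 − (57/35)(0−1) = 92/35
  ⇒ ω_s²/ω_c² = 92/35
Coupling ω_c² = ω_c¹ ⇒ overall = 24/35 × 92/35 = 2208/1225

2208/1225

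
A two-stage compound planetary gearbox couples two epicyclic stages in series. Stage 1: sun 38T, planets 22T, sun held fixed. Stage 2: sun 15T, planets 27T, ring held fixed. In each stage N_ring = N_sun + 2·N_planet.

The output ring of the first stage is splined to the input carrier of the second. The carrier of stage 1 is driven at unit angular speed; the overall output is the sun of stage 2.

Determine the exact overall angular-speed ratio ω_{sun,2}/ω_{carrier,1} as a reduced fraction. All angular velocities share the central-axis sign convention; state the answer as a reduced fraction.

Stage 1: N_ring = 38 + 2·22 = 82
Stage 1: 38(ω_s−ω_c) = −82(ω_r−ω_c),  ω_s=0, ω_c=1
Stage 1: ω_r = 1 − (38/82)(0−1) = 60/41
  ⇒ ω_r¹/ω_c¹ = 60/41
Stage 2: N_ring = 15 + 2·27 = 69
Stage 2: 15(ω_s−ω_c) = −69(ω_r−ω_c),  ω_r=0, ω_c=1
Stage 2: ω_s = 1 − (69/15)(0−1) = 28/5
  ⇒ ω_s²/ω_c² = 28/5
Coupling ω_c² = ω_r¹ ⇒ overall = 60/41 × 28/5 = 336/41

336/41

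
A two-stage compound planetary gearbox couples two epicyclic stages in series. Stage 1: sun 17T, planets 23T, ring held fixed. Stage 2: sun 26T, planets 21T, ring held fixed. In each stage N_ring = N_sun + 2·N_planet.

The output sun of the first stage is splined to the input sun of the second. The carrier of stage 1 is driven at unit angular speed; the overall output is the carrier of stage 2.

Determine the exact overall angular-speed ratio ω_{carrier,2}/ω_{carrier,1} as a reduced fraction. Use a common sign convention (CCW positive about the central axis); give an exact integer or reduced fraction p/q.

Stage 1: N_ring = 17 + 2·23 = 63
Stage 1: 17(ω_s−ω_c) = −63(ω_r−ω_c),  ω_r=0, ω_c=1
Stage 1: ω_s = 1 − (63/17)(0−1) = 80/17
  ⇒ ω_s¹/ω_c¹ = 80/17
Stage 2: N_ring = 26 + 2·21 = 68
Stage 2: 26(ω_s−ω_c) = −68(ω_r−ω_c),  ω_r=0, ω_s=1
Stage 2: 26(1−ω_c) = −68(0−ω_c)  ⇒  94ω_c = 26  ⇒  ω_c = 13/47
  ⇒ ω_c²/ω_s² = 13/47
Coupling ω_s² = ω_s¹ ⇒ overall = 80/17 × 13/47 = 1040/799

1040/799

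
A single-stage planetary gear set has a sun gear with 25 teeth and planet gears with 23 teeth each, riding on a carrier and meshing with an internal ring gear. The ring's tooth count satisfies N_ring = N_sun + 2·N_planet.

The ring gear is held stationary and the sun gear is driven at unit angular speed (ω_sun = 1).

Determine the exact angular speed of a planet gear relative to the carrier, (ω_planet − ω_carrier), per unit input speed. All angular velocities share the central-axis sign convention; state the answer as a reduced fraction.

-1775/2208

N_ring = 25 + 2·23 = 71
25(ω_s−ω_c) = −71(ω_r−ω_c),  ω_r=0, ω_s=1
25(1−ω_c) = −71(0−ω_c)  ⇒  96ω_c = 25  ⇒  ω_c = 25/96
sun–planet: 25·(1−25/96) = −23·(ω_p−ω_c)  ⇒  ω_p−ω_c = −(25/23)·(71/96) = -1775/2208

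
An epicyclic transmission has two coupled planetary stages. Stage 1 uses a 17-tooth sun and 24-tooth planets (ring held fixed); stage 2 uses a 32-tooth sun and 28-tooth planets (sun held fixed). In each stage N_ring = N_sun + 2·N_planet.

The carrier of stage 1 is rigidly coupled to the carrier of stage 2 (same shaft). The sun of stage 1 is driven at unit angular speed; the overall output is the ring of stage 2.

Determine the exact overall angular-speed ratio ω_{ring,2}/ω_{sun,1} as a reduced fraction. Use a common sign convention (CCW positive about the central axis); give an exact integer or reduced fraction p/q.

255/902

Stage 1: N_ring = 17 + 2·24 = 65
Stage 1: 17(ω_s−ω_c) = −65(ω_r−ω_c),  ω_r=0, ω_s=1
Stage 1: 17(1−ω_c) = −65(0−ω_c)  ⇒  82ω_c = 17  ⇒  ω_c = 17/82
  ⇒ ω_c¹/ω_s¹ = 17/82
Stage 2: N_ring = 32 + 2·28 = 88
Stage 2: 32(ω_s−ω_c) = −88(ω_r−ω_c),  ω_s=0, ω_c=1
Stage 2: ω_r = 1 − (32/88)(0−1) = 15/11
  ⇒ ω_r²/ω_c² = 15/11
Coupling ω_c² = ω_c¹ ⇒ overall = 17/82 × 15/11 = 255/902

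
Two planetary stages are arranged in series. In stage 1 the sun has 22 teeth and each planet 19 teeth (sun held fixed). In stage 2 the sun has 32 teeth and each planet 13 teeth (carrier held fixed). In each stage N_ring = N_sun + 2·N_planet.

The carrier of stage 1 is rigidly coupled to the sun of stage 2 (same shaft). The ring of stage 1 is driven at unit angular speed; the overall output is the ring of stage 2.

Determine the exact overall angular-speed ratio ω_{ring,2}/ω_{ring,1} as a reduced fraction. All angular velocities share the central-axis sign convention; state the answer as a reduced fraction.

Stage 1: N_ring = 22 + 2·19 = 60
Stage 1: 22(ω_s−ω_c) = −60(ω_r−ω_c),  ω_s=0, ω_r=1
Stage 1: 22(0−ω_c) = −60(1−ω_c)  ⇒  82ω_c = 60  ⇒  ω_c = 30/41
  ⇒ ω_c¹/ω_r¹ = 30/41
Stage 2: N_ring = 32 + 2·13 = 58
Stage 2: 32(ω_s−ω_c) = −58(ω_r−ω_c),  ω_c=0, ω_s=1
Stage 2: ω_r = 0 − (32/58)(1−0) = -16/29
  ⇒ ω_r²/ω_s² = -16/29
Coupling ω_s² = ω_c¹ ⇒ overall = 30/41 × -16/29 = -480/1189

-480/1189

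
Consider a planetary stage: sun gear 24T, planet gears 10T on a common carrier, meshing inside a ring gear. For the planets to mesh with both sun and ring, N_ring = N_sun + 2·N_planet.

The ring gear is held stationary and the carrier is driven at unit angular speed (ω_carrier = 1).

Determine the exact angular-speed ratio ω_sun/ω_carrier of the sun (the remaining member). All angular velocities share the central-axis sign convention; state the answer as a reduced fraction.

17/6

N_ring = 24 + 2·10 = 44
24(ω_s−ω_c) = −44(ω_r−ω_c),  ω_r=0, ω_c=1
ω_s = 1 − (44/24)(0−1) = 17/6
ω_s/ω_c = 17/6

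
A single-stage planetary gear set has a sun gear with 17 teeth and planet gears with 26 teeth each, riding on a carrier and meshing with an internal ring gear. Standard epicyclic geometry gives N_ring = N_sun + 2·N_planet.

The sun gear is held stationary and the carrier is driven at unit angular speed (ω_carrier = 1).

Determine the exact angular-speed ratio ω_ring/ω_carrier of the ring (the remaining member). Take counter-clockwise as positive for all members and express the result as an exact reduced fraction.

86/69

N_ring = 17 + 2·26 = 69
17(ω_s−ω_c) = −69(ω_r−ω_c),  ω_s=0, ω_c=1
ω_r = 1 − (17/69)(0−1) = 86/69
ω_r/ω_c = 86/69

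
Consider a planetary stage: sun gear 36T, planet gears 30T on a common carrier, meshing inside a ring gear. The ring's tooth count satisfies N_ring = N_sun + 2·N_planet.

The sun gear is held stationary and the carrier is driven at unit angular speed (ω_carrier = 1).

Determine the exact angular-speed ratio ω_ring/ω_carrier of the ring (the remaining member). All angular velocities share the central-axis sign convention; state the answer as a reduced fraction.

N_ring = 36 + 2·30 = 96
36(ω_s−ω_c) = −96(ω_r−ω_c),  ω_s=0, ω_c=1
ω_r = 1 − (36/96)(0−1) = 11/8
ω_r/ω_c = 11/8

11/8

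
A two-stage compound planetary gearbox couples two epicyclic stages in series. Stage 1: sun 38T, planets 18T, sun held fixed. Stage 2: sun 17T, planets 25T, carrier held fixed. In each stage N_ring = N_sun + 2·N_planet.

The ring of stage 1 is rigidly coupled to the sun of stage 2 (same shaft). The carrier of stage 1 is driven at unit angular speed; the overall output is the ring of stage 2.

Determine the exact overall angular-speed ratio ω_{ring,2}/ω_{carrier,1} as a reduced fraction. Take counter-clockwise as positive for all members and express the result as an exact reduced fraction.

-952/2479

Stage 1: N_ring = 38 + 2·18 = 74
Stage 1: 38(ω_s−ω_c) = −74(ω_r−ω_c),  ω_s=0, ω_c=1
Stage 1: ω_r = 1 − (38/74)(0−1) = 56/37
  ⇒ ω_r¹/ω_c¹ = 56/37
Stage 2: N_ring = 17 + 2·25 = 67
Stage 2: 17(ω_s−ω_c) = −67(ω_r−ω_c),  ω_c=0, ω_s=1
Stage 2: ω_r = 0 − (17/67)(1−0) = -17/67
  ⇒ ω_r²/ω_s² = -17/67
Coupling ω_s² = ω_r¹ ⇒ overall = 56/37 × -17/67 = -952/2479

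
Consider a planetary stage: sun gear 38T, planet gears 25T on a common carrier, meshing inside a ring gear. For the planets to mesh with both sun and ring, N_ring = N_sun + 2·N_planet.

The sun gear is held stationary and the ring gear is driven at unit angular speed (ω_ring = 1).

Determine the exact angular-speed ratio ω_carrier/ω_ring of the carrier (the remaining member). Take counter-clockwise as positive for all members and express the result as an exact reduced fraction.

44/63

N_ring = 38 + 2·25 = 88
38(ω_s−ω_c) = −88(ω_r−ω_c),  ω_s=0, ω_r=1
38(0−ω_c) = −88(1−ω_c)  ⇒  126ω_c = 88  ⇒  ω_c = 44/63
ω_c/ω_r = 44/63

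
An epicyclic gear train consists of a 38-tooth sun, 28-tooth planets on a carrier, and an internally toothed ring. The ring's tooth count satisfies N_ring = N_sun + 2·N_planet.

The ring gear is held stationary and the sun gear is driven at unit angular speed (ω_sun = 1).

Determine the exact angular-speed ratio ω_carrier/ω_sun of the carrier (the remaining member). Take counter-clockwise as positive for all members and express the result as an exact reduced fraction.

N_ring = 38 + 2·28 = 94
38(ω_s−ω_c) = −94(ω_r−ω_c),  ω_r=0, ω_s=1
38(1−ω_c) = −94(0−ω_c)  ⇒  132ω_c = 38  ⇒  ω_c = 19/66
ω_c/ω_s = 19/66

19/66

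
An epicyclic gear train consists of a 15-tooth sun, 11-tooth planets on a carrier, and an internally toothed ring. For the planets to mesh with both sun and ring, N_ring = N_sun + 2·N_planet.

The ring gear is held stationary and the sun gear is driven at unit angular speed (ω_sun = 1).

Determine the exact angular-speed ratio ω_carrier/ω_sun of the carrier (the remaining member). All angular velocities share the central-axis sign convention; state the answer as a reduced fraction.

15/52

N_ring = 15 + 2·11 = 37
15(ω_s−ω_c) = −37(ω_r−ω_c),  ω_r=0, ω_s=1
15(1−ω_c) = −37(0−ω_c)  ⇒  52ω_c = 15  ⇒  ω_c = 15/52
ω_c/ω_s = 15/52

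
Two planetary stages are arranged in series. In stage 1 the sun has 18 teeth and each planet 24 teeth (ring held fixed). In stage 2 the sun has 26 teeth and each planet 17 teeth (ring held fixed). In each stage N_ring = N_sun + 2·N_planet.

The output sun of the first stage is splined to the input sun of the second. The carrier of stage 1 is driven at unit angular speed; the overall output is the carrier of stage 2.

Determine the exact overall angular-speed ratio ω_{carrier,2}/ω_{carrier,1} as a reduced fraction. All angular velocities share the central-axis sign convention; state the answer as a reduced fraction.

Stage 1: N_ring = 18 + 2·24 = 66
Stage 1: 18(ω_s−ω_c) = −66(ω_r−ω_c),  ω_r=0, ω_c=1
Stage 1: ω_s = 1 − (66/18)(0−1) = 14/3
  ⇒ ω_s¹/ω_c¹ = 14/3
Stage 2: N_ring = 26 + 2·17 = 60
Stage 2: 26(ω_s−ω_c) = −60(ω_r−ω_c),  ω_r=0, ω_s=1
Stage 2: 26(1−ω_c) = −60(0−ω_c)  ⇒  86ω_c = 26  ⇒  ω_c = 13/43
  ⇒ ω_c²/ω_s² = 13/43
Coupling ω_s² = ω_s¹ ⇒ overall = 14/3 × 13/43 = 182/129

182/129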